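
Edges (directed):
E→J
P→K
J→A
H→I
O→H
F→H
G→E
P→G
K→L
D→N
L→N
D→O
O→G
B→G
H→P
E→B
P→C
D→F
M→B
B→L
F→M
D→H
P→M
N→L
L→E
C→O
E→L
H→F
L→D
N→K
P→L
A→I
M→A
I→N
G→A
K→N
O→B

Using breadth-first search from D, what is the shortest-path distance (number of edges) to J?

4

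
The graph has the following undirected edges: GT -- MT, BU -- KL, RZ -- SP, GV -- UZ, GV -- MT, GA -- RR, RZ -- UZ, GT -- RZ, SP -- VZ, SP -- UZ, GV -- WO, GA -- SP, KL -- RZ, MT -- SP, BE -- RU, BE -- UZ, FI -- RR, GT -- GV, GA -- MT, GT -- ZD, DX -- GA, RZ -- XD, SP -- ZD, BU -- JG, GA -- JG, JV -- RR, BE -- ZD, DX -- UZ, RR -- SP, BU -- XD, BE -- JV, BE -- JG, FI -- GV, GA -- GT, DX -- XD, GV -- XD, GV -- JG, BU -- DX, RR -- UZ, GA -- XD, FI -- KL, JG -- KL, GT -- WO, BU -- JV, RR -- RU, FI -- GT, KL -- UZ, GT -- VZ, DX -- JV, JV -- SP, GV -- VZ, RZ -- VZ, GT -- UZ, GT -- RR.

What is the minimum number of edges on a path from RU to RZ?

Level 0: RU
Level 1: BE, RR
Level 2: FI, GA, GT, JG, JV, SP, UZ, ZD
Level 3: BU, DX, GV, KL, MT, RZ, VZ, WO, XD
RZ first appears at level 3.

3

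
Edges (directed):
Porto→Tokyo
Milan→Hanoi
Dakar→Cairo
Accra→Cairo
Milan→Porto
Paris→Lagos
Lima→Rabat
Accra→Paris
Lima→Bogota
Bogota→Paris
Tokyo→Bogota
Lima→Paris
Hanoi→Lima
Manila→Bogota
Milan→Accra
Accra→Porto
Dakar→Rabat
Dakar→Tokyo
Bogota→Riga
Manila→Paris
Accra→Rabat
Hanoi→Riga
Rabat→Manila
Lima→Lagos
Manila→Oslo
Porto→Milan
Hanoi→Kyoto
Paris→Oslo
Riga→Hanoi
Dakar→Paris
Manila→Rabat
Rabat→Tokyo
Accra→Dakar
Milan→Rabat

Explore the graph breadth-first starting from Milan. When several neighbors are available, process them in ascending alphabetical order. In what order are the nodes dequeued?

Visit Milan; enqueue Accra, Hanoi, Porto, Rabat → queue [Accra, Hanoi, Porto, Rabat]
Visit Accra; enqueue Cairo, Dakar, Paris → queue [Hanoi, Porto, Rabat, Cairo, Dakar, Paris]
Visit Hanoi; enqueue Kyoto, Lima, Riga → queue [Porto, Rabat, Cairo, Dakar, Paris, Kyoto, Lima, Riga]
Visit Porto; enqueue Tokyo → queue [Rabat, Cairo, Dakar, Paris, Kyoto, Lima, Riga, Tokyo]
Visit Rabat; enqueue Manila → queue [Cairo, Dakar, Paris, Kyoto, Lima, Riga, Tokyo, Manila]
Visit Cairo → queue [Dakar, Paris, Kyoto, Lima, Riga, Tokyo, Manila]
Visit Dakar → queue [Paris, Kyoto, Lima, Riga, Tokyo, Manila]
Visit Paris; enqueue Lagos, Oslo → queue [Kyoto, Lima, Riga, Tokyo, Manila, Lagos, Oslo]
Visit Kyoto → queue [Lima, Riga, Tokyo, Manila, Lagos, Oslo]
Visit Lima; enqueue Bogota → queue [Riga, Tokyo, Manila, Lagos, Oslo, Bogota]
Visit Riga → queue [Tokyo, Manila, Lagos, Oslo, Bogota]
Visit Tokyo → queue [Manila, Lagos, Oslo, Bogota]
Visit Manila → queue [Lagos, Oslo, Bogota]
Visit Lagos → queue [Oslo, Bogota]
Visit Oslo → queue [Bogota]
Visit Bogota → queue []

Milan -> Accra -> Hanoi -> Porto -> Rabat -> Cairo -> Dakar -> Paris -> Kyoto -> Lima -> Riga -> Tokyo -> Manila -> Lagos -> Oslo -> Bogota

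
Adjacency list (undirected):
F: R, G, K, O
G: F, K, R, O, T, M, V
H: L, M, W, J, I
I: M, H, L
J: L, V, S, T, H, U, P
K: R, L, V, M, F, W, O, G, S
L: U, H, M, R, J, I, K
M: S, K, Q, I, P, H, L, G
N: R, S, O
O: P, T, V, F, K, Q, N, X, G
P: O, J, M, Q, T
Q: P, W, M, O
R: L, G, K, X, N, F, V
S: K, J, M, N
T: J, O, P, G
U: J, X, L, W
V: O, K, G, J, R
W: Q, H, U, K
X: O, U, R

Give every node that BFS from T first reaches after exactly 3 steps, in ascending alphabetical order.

Level 0: T
Level 1: G, J, O, P
Level 2: F, H, K, L, M, N, Q, R, S, U, V, X
Level 3: I, W

I, W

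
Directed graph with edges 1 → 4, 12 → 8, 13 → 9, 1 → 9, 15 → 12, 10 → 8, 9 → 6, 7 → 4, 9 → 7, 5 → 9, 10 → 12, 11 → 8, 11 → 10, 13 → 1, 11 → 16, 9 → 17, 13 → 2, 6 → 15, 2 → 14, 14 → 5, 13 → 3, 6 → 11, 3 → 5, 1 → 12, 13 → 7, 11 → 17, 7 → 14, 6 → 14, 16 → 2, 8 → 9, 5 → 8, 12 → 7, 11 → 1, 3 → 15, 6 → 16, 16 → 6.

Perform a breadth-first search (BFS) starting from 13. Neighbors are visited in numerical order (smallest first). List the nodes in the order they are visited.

13, 1, 2, 3, 7, 9, 4, 12, 14, 5, 15, 6, 17, 8, 11, 16, 10

Visit 13; enqueue 1, 2, 3, 7, 9 → queue [1, 2, 3, 7, 9]
Visit 1; enqueue 4, 12 → queue [2, 3, 7, 9, 4, 12]
Visit 2; enqueue 14 → queue [3, 7, 9, 4, 12, 14]
Visit 3; enqueue 5, 15 → queue [7, 9, 4, 12, 14, 5, 15]
Visit 7 → queue [9, 4, 12, 14, 5, 15]
Visit 9; enqueue 6, 17 → queue [4, 12, 14, 5, 15, 6, 17]
Visit 4 → queue [12, 14, 5, 15, 6, 17]
Visit 12; enqueue 8 → queue [14, 5, 15, 6, 17, 8]
Visit 14 → queue [5, 15, 6, 17, 8]
Visit 5 → queue [15, 6, 17, 8]
Visit 15 → queue [6, 17, 8]
Visit 6; enqueue 11, 16 → queue [17, 8, 11, 16]
Visit 17 → queue [8, 11, 16]
Visit 8 → queue [11, 16]
Visit 11; enqueue 10 → queue [16, 10]
Visit 16 → queue [10]
Visit 10 → queue []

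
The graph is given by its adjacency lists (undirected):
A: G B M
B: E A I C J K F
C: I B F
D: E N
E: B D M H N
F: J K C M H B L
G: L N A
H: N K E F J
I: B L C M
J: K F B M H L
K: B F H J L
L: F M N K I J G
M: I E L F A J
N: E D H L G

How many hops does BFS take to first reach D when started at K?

3

Level 0: K
Level 1: B, F, H, J, L
Level 2: A, C, E, G, I, M, N
Level 3: D
D first appears at level 3.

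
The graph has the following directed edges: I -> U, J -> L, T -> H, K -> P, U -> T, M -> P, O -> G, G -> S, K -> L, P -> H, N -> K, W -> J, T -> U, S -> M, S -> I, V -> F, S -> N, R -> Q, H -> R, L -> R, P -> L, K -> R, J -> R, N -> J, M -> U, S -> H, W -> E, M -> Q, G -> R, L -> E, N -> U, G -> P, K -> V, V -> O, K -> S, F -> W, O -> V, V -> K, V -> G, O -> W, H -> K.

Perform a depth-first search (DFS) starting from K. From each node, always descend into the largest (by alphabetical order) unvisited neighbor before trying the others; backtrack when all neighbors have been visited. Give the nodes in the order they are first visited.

K -> V -> O -> W -> J -> R -> Q -> L -> E -> G -> S -> N -> U -> T -> H -> M -> P -> I -> F

Visit K
K → V
V → O
O → W
W → J
J → R
R → Q
J → L
L → E
O → G
G → S
S → N
N → U
U → T
T → H
S → M
M → P
S → I
V → F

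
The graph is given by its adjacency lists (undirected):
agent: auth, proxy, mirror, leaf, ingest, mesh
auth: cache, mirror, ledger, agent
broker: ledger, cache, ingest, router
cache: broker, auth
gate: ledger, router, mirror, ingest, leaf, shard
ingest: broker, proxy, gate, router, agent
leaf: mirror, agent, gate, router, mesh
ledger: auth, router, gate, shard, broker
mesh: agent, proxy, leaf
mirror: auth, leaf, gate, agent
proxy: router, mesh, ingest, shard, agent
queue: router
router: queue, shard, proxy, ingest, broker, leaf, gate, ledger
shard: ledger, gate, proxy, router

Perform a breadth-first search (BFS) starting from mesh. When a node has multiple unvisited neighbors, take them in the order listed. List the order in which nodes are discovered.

Visit mesh; enqueue agent, proxy, leaf → queue [agent, proxy, leaf]
Visit agent; enqueue auth, mirror, ingest → queue [proxy, leaf, auth, mirror, ingest]
Visit proxy; enqueue router, shard → queue [leaf, auth, mirror, ingest, router, shard]
Visit leaf; enqueue gate → queue [auth, mirror, ingest, router, shard, gate]
Visit auth; enqueue cache, ledger → queue [mirror, ingest, router, shard, gate, cache, ledger]
Visit mirror → queue [ingest, router, shard, gate, cache, ledger]
Visit ingest; enqueue broker → queue [router, shard, gate, cache, ledger, broker]
Visit router; enqueue queue → queue [shard, gate, cache, ledger, broker, queue]
Visit shard → queue [gate, cache, ledger, broker, queue]
Visit gate → queue [cache, ledger, broker, queue]
Visit cache → queue [ledger, broker, queue]
Visit ledger → queue [broker, queue]
Visit broker → queue [queue]
Visit queue → queue []

mesh -> agent -> proxy -> leaf -> auth -> mirror -> ingest -> router -> shard -> gate -> cache -> ledger -> broker -> queue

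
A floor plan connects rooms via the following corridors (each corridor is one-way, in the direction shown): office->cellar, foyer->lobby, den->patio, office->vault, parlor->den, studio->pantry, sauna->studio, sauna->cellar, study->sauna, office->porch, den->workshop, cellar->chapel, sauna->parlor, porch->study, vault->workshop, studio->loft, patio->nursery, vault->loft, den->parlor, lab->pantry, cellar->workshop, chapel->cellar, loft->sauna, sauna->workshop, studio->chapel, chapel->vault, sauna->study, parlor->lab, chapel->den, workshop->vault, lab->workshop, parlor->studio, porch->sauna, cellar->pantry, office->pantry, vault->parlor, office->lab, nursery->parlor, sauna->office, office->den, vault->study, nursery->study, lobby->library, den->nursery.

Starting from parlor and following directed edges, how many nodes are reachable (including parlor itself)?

16

BFS from parlor visits: parlor, den, lab, studio, nursery, patio, workshop, pantry, chapel, loft, study, vault, cellar, sauna, office, porch
Reachable nodes: 16 of 19 total.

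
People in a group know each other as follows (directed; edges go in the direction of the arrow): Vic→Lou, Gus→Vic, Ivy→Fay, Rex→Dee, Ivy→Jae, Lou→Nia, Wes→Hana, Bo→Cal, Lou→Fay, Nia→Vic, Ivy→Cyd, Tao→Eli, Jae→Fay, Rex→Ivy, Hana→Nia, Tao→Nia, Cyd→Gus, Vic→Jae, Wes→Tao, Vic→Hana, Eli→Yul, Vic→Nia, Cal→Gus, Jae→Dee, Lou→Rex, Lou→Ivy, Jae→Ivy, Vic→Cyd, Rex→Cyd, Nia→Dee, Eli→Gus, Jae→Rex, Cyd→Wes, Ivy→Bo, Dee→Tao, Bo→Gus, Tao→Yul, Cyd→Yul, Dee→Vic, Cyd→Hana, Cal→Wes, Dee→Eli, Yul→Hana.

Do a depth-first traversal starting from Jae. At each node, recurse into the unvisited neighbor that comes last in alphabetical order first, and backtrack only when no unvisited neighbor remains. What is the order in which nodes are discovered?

Jae, Rex, Ivy, Fay, Cyd, Yul, Hana, Nia, Vic, Lou, Dee, Tao, Eli, Gus, Wes, Bo, Cal

Visit Jae
Jae → Rex
Rex → Ivy
Ivy → Fay
Ivy → Cyd
Cyd → Yul
Yul → Hana
Hana → Nia
Nia → Vic
Vic → Lou
Nia → Dee
Dee → Tao
Tao → Eli
Eli → Gus
Cyd → Wes
Ivy → Bo
Bo → Cal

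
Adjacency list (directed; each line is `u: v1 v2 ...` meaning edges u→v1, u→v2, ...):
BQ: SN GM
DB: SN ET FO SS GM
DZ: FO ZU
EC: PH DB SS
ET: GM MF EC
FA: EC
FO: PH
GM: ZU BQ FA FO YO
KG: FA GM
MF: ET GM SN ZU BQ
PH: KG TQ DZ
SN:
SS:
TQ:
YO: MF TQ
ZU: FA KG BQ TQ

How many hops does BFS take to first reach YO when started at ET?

2

Level 0: ET
Level 1: EC, GM, MF
Level 2: BQ, DB, FA, FO, PH, SN, SS, YO, ZU
Level 3: DZ, KG, TQ
YO first appears at level 2.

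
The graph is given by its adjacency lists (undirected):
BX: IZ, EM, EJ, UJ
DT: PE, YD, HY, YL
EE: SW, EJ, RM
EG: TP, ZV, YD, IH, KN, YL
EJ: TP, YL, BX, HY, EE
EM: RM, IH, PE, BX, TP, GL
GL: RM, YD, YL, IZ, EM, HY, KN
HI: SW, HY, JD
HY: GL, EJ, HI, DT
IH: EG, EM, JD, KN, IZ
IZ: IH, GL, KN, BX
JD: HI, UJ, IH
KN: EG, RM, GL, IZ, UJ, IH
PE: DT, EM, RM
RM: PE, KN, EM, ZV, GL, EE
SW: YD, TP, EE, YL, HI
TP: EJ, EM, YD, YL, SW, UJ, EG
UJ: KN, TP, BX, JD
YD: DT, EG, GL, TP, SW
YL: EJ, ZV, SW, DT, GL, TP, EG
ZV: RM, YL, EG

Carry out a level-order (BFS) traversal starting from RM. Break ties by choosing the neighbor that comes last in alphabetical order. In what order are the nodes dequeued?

Visit RM; enqueue ZV, PE, KN, GL, EM, EE → queue [ZV, PE, KN, GL, EM, EE]
Visit ZV; enqueue YL, EG → queue [PE, KN, GL, EM, EE, YL, EG]
Visit PE; enqueue DT → queue [KN, GL, EM, EE, YL, EG, DT]
Visit KN; enqueue UJ, IZ, IH → queue [GL, EM, EE, YL, EG, DT, UJ, IZ, IH]
Visit GL; enqueue YD, HY → queue [EM, EE, YL, EG, DT, UJ, IZ, IH, YD, HY]
Visit EM; enqueue TP, BX → queue [EE, YL, EG, DT, UJ, IZ, IH, YD, HY, TP, BX]
Visit EE; enqueue SW, EJ → queue [YL, EG, DT, UJ, IZ, IH, YD, HY, TP, BX, SW, EJ]
Visit YL → queue [EG, DT, UJ, IZ, IH, YD, HY, TP, BX, SW, EJ]
Visit EG → queue [DT, UJ, IZ, IH, YD, HY, TP, BX, SW, EJ]
Visit DT → queue [UJ, IZ, IH, YD, HY, TP, BX, SW, EJ]
Visit UJ; enqueue JD → queue [IZ, IH, YD, HY, TP, BX, SW, EJ, JD]
Visit IZ → queue [IH, YD, HY, TP, BX, SW, EJ, JD]
Visit IH → queue [YD, HY, TP, BX, SW, EJ, JD]
Visit YD → queue [HY, TP, BX, SW, EJ, JD]
Visit HY; enqueue HI → queue [TP, BX, SW, EJ, JD, HI]
Visit TP → queue [BX, SW, EJ, JD, HI]
Visit BX → queue [SW, EJ, JD, HI]
Visit SW → queue [EJ, JD, HI]
Visit EJ → queue [JD, HI]
Visit JD → queue [HI]
Visit HI → queue []

RM, ZV, PE, KN, GL, EM, EE, YL, EG, DT, UJ, IZ, IH, YD, HY, TP, BX, SW, EJ, JD, HI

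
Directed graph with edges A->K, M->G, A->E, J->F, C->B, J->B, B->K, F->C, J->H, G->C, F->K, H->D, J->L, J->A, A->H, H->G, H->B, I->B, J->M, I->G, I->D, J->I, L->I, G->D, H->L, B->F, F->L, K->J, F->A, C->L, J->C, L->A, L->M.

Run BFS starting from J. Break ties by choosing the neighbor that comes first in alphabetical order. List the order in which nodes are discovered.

J A B C F H I L M E K D G

Visit J; enqueue A, B, C, F, H, I, L, M → queue [A, B, C, F, H, I, L, M]
Visit A; enqueue E, K → queue [B, C, F, H, I, L, M, E, K]
Visit B → queue [C, F, H, I, L, M, E, K]
Visit C → queue [F, H, I, L, M, E, K]
Visit F → queue [H, I, L, M, E, K]
Visit H; enqueue D, G → queue [I, L, M, E, K, D, G]
Visit I → queue [L, M, E, K, D, G]
Visit L → queue [M, E, K, D, G]
Visit M → queue [E, K, D, G]
Visit E → queue [K, D, G]
Visit K → queue [D, G]
Visit D → queue [G]
Visit G → queue []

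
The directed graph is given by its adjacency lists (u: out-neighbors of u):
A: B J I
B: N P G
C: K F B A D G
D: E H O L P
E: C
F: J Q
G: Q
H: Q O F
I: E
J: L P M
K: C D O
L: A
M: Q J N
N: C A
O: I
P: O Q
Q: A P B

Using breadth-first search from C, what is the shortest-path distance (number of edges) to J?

2

Level 0: C
Level 1: A, B, D, F, G, K
Level 2: E, H, I, J, L, N, O, P, Q
Level 3: M
J first appears at level 2.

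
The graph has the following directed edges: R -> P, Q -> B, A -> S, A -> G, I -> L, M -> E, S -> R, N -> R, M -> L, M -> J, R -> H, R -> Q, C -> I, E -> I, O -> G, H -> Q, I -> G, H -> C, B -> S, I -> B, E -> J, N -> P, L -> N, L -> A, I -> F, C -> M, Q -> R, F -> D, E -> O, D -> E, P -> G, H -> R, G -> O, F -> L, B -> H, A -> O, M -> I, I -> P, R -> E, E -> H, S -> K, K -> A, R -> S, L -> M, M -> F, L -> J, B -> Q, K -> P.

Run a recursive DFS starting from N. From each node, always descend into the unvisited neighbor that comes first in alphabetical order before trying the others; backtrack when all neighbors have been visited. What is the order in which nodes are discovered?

N, P, G, O, R, E, H, C, I, B, Q, S, K, A, F, D, L, J, M

Visit N
N → P
P → G
G → O
N → R
R → E
E → H
H → C
C → I
I → B
B → Q
B → S
S → K
K → A
I → F
F → D
F → L
L → J
L → M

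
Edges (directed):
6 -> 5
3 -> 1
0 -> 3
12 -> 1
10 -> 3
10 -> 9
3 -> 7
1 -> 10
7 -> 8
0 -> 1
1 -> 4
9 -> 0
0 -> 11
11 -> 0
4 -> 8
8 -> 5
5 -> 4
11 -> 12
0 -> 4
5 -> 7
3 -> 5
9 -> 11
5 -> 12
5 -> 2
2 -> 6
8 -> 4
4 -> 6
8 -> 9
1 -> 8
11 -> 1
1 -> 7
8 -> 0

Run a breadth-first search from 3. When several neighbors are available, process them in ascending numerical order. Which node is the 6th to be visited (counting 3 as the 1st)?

8

Visit 3; enqueue 1, 5, 7 → queue [1, 5, 7]
Visit 1; enqueue 4, 8, 10 → queue [5, 7, 4, 8, 10]
Visit 5; enqueue 2, 12 → queue [7, 4, 8, 10, 2, 12]
Visit 7 → queue [4, 8, 10, 2, 12]
Visit 4; enqueue 6 → queue [8, 10, 2, 12, 6]
Visit 8; enqueue 0, 9 → queue [10, 2, 12, 6, 0, 9]
Visit 10 → queue [2, 12, 6, 0, 9]
Visit 2 → queue [12, 6, 0, 9]
Visit 12 → queue [6, 0, 9]
Visit 6 → queue [0, 9]
Visit 0; enqueue 11 → queue [9, 11]
Visit 9 → queue [11]
Visit 11 → queue []

Visit order: 3, 1, 5, 7, 4, 8, 10, 2, 12, 6, 0, 9, 11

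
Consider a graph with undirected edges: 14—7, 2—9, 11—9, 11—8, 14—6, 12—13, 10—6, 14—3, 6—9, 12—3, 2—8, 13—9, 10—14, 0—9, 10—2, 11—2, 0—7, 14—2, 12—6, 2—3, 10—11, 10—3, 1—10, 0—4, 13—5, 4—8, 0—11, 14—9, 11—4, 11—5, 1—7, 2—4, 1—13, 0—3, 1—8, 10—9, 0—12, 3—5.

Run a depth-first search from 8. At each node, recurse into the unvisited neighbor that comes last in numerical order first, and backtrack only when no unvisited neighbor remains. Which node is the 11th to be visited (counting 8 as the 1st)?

2

Visit 8
8 → 11
11 → 10
10 → 14
14 → 9
9 → 13
13 → 12
12 → 6
12 → 3
3 → 5
3 → 2
2 → 4
4 → 0
0 → 7
7 → 1

Visit order: 8, 11, 10, 14, 9, 13, 12, 6, 3, 5, 2, 4, 0, 7, 1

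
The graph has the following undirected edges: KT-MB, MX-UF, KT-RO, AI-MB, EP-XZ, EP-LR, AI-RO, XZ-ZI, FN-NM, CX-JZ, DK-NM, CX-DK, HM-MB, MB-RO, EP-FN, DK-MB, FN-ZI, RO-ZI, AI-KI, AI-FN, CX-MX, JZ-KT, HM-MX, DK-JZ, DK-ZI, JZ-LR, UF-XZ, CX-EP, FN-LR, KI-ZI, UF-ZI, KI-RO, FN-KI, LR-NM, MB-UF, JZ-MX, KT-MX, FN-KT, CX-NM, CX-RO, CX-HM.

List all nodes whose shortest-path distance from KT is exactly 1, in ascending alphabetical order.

FN, JZ, MB, MX, RO

Level 0: KT
Level 1: FN, JZ, MB, MX, RO
Level 2: AI, CX, DK, EP, HM, KI, LR, NM, UF, ZI
Level 3: XZ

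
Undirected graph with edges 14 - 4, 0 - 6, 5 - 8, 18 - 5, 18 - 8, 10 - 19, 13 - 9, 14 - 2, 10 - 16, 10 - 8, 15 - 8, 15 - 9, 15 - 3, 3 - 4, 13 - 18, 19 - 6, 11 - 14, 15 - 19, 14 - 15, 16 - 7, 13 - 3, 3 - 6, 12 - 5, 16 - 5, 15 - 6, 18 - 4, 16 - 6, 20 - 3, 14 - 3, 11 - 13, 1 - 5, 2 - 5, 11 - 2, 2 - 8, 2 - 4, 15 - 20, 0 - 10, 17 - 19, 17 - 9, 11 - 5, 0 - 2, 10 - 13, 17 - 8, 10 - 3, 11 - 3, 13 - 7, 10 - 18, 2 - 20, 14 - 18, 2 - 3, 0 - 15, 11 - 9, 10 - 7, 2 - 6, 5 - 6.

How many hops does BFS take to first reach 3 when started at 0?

Level 0: 0
Level 1: 2, 6, 10, 15
Level 2: 3, 4, 5, 7, 8, 9, 11, 13, 14, 16, 18, 19, 20
Level 3: 1, 12, 17
3 first appears at level 2.

2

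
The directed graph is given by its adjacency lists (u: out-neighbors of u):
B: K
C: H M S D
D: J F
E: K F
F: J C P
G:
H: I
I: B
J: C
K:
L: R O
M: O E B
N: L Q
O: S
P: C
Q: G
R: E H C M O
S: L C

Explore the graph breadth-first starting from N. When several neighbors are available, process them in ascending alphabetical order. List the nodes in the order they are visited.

Visit N; enqueue L, Q → queue [L, Q]
Visit L; enqueue O, R → queue [Q, O, R]
Visit Q; enqueue G → queue [O, R, G]
Visit O; enqueue S → queue [R, G, S]
Visit R; enqueue C, E, H, M → queue [G, S, C, E, H, M]
Visit G → queue [S, C, E, H, M]
Visit S → queue [C, E, H, M]
Visit C; enqueue D → queue [E, H, M, D]
Visit E; enqueue F, K → queue [H, M, D, F, K]
Visit H; enqueue I → queue [M, D, F, K, I]
Visit M; enqueue B → queue [D, F, K, I, B]
Visit D; enqueue J → queue [F, K, I, B, J]
Visit F; enqueue P → queue [K, I, B, J, P]
Visit K → queue [I, B, J, P]
Visit I → queue [B, J, P]
Visit B → queue [J, P]
Visit J → queue [P]
Visit P → queue []

N L Q O R G S C E H M D F K I B J P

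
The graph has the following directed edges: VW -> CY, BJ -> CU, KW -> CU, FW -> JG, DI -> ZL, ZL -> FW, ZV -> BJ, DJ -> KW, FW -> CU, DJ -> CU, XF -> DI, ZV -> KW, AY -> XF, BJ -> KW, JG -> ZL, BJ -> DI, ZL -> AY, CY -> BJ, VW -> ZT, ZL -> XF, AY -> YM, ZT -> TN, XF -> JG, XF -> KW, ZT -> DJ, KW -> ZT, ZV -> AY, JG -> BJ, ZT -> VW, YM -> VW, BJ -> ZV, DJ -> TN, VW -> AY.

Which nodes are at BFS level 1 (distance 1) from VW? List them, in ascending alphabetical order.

Level 0: VW
Level 1: AY, CY, ZT
Level 2: BJ, DJ, TN, XF, YM
Level 3: CU, DI, JG, KW, ZV
Level 4: ZL
Level 5: FW

AY, CY, ZT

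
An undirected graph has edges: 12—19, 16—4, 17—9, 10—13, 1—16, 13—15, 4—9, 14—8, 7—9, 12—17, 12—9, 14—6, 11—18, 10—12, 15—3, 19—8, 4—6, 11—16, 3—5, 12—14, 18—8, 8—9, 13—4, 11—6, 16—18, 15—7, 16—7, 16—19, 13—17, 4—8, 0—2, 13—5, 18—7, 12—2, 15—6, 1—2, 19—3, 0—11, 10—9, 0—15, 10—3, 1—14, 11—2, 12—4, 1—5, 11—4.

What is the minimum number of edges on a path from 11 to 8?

Level 0: 11
Level 1: 0, 2, 4, 6, 16, 18
Level 2: 1, 7, 8, 9, 12, 13, 14, 15, 19
Level 3: 3, 5, 10, 17
8 first appears at level 2.

2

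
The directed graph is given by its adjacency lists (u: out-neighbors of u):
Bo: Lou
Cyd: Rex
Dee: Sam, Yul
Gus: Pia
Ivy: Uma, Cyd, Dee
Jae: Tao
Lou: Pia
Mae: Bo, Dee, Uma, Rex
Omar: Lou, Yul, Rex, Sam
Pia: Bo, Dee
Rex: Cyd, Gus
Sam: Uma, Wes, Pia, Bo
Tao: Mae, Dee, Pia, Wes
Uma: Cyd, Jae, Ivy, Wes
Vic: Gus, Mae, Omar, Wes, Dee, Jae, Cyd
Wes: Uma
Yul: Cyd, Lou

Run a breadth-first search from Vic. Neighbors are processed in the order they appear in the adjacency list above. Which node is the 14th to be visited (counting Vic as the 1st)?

Yul

Visit Vic; enqueue Gus, Mae, Omar, Wes, Dee, Jae, Cyd → queue [Gus, Mae, Omar, Wes, Dee, Jae, Cyd]
Visit Gus; enqueue Pia → queue [Mae, Omar, Wes, Dee, Jae, Cyd, Pia]
Visit Mae; enqueue Bo, Uma, Rex → queue [Omar, Wes, Dee, Jae, Cyd, Pia, Bo, Uma, Rex]
Visit Omar; enqueue Lou, Yul, Sam → queue [Wes, Dee, Jae, Cyd, Pia, Bo, Uma, Rex, Lou, Yul, Sam]
Visit Wes → queue [Dee, Jae, Cyd, Pia, Bo, Uma, Rex, Lou, Yul, Sam]
Visit Dee → queue [Jae, Cyd, Pia, Bo, Uma, Rex, Lou, Yul, Sam]
Visit Jae; enqueue Tao → queue [Cyd, Pia, Bo, Uma, Rex, Lou, Yul, Sam, Tao]
Visit Cyd → queue [Pia, Bo, Uma, Rex, Lou, Yul, Sam, Tao]
Visit Pia → queue [Bo, Uma, Rex, Lou, Yul, Sam, Tao]
Visit Bo → queue [Uma, Rex, Lou, Yul, Sam, Tao]
Visit Uma; enqueue Ivy → queue [Rex, Lou, Yul, Sam, Tao, Ivy]
Visit Rex → queue [Lou, Yul, Sam, Tao, Ivy]
Visit Lou → queue [Yul, Sam, Tao, Ivy]
Visit Yul → queue [Sam, Tao, Ivy]
Visit Sam → queue [Tao, Ivy]
Visit Tao → queue [Ivy]
Visit Ivy → queue []

Visit order: Vic, Gus, Mae, Omar, Wes, Dee, Jae, Cyd, Pia, Bo, Uma, Rex, Lou, Yul, Sam, Tao, Ivy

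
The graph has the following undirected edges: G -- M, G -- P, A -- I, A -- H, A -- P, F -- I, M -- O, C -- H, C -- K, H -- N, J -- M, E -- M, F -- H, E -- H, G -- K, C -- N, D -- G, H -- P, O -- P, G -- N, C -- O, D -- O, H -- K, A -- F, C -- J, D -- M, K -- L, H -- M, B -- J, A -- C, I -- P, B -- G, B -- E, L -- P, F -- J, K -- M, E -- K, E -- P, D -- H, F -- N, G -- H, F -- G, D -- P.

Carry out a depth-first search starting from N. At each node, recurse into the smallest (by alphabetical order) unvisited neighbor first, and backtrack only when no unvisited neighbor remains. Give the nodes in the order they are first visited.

N, C, A, F, G, B, E, H, D, M, J, K, L, P, I, O

Visit N
N → C
C → A
A → F
F → G
G → B
B → E
E → H
H → D
D → M
M → J
M → K
K → L
L → P
P → I
P → O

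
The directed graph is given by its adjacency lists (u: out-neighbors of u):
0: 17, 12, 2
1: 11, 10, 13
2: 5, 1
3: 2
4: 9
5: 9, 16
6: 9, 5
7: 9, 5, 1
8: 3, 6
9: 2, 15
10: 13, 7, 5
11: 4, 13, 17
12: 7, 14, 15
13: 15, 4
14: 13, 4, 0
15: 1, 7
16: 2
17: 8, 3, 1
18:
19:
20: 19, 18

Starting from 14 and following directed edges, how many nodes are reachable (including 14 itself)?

BFS from 14 visits: 14, 13, 4, 0, 15, 9, 17, 12, 2, 1, 7, 8, 3, 5, 11, 10, 6, 16
Reachable nodes: 18 of 21 total.

18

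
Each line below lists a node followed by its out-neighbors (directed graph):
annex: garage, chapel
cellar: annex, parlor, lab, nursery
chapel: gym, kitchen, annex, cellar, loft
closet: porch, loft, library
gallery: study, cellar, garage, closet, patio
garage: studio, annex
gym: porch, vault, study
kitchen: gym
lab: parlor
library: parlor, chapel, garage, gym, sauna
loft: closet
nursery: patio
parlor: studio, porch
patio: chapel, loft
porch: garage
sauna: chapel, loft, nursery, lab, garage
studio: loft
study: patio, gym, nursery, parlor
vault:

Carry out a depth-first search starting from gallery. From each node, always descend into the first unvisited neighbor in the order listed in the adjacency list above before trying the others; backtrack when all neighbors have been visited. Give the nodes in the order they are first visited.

Visit gallery
gallery → study
study → patio
patio → chapel
chapel → gym
gym → porch
porch → garage
garage → studio
studio → loft
loft → closet
closet → library
library → parlor
library → sauna
sauna → nursery
sauna → lab
garage → annex
gym → vault
chapel → kitchen
chapel → cellar

gallery → study → patio → chapel → gym → porch → garage → studio → loft → closet → library → parlor → sauna → nursery → lab → annex → vault → kitchen → cellar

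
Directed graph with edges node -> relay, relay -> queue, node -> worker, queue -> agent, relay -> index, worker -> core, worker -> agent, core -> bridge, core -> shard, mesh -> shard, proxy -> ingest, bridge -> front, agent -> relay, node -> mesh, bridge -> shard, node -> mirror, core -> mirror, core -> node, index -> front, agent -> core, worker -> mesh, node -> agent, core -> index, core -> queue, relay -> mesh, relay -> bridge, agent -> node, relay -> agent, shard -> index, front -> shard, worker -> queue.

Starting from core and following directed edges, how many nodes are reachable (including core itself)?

BFS from core visits: core, shard, queue, node, mirror, index, bridge, agent, worker, relay, mesh, front
Reachable nodes: 12 of 14 total.

12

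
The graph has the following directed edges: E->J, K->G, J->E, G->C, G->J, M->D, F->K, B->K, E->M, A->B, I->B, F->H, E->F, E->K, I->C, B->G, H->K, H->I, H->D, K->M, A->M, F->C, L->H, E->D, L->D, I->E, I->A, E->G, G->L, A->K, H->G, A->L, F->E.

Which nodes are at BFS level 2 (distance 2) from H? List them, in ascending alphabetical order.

A, B, C, E, J, L, M

Level 0: H
Level 1: D, G, I, K
Level 2: A, B, C, E, J, L, M
Level 3: F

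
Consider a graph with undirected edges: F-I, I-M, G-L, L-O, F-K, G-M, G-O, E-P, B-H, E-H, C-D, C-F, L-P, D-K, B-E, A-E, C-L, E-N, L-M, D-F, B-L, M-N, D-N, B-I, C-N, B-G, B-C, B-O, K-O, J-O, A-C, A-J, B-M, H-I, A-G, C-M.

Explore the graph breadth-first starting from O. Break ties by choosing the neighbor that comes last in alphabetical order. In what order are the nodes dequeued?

Visit O; enqueue L, K, J, G, B → queue [L, K, J, G, B]
Visit L; enqueue P, M, C → queue [K, J, G, B, P, M, C]
Visit K; enqueue F, D → queue [J, G, B, P, M, C, F, D]
Visit J; enqueue A → queue [G, B, P, M, C, F, D, A]
Visit G → queue [B, P, M, C, F, D, A]
Visit B; enqueue I, H, E → queue [P, M, C, F, D, A, I, H, E]
Visit P → queue [M, C, F, D, A, I, H, E]
Visit M; enqueue N → queue [C, F, D, A, I, H, E, N]
Visit C → queue [F, D, A, I, H, E, N]
Visit F → queue [D, A, I, H, E, N]
Visit D → queue [A, I, H, E, N]
Visit A → queue [I, H, E, N]
Visit I → queue [H, E, N]
Visit H → queue [E, N]
Visit E → queue [N]
Visit N → queue []

O L K J G B P M C F D A I H E N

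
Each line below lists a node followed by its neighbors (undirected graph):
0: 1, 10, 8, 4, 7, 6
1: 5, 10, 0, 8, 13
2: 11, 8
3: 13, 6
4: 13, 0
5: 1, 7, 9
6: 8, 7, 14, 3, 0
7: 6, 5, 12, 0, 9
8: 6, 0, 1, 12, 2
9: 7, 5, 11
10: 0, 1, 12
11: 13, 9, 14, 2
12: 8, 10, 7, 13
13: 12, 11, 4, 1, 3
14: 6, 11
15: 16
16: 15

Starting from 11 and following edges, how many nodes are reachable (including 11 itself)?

BFS from 11 visits: 11, 2, 9, 13, 14, 8, 5, 7, 1, 3, 4, 12, 6, 0, 10
Reachable nodes: 15 of 17 total.

15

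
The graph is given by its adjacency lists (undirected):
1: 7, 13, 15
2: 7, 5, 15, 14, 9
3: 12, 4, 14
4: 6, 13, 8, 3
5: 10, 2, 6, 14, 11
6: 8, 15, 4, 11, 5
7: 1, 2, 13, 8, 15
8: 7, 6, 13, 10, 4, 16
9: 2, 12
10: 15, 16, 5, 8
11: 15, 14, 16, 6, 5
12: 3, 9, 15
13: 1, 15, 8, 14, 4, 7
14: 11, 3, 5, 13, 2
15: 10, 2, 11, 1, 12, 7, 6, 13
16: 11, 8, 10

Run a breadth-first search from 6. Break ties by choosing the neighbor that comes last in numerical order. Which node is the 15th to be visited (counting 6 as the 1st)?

3

Visit 6; enqueue 15, 11, 8, 5, 4 → queue [15, 11, 8, 5, 4]
Visit 15; enqueue 13, 12, 10, 7, 2, 1 → queue [11, 8, 5, 4, 13, 12, 10, 7, 2, 1]
Visit 11; enqueue 16, 14 → queue [8, 5, 4, 13, 12, 10, 7, 2, 1, 16, 14]
Visit 8 → queue [5, 4, 13, 12, 10, 7, 2, 1, 16, 14]
Visit 5 → queue [4, 13, 12, 10, 7, 2, 1, 16, 14]
Visit 4; enqueue 3 → queue [13, 12, 10, 7, 2, 1, 16, 14, 3]
Visit 13 → queue [12, 10, 7, 2, 1, 16, 14, 3]
Visit 12; enqueue 9 → queue [10, 7, 2, 1, 16, 14, 3, 9]
Visit 10 → queue [7, 2, 1, 16, 14, 3, 9]
Visit 7 → queue [2, 1, 16, 14, 3, 9]
Visit 2 → queue [1, 16, 14, 3, 9]
Visit 1 → queue [16, 14, 3, 9]
Visit 16 → queue [14, 3, 9]
Visit 14 → queue [3, 9]
Visit 3 → queue [9]
Visit 9 → queue []

Visit order: 6, 15, 11, 8, 5, 4, 13, 12, 10, 7, 2, 1, 16, 14, 3, 9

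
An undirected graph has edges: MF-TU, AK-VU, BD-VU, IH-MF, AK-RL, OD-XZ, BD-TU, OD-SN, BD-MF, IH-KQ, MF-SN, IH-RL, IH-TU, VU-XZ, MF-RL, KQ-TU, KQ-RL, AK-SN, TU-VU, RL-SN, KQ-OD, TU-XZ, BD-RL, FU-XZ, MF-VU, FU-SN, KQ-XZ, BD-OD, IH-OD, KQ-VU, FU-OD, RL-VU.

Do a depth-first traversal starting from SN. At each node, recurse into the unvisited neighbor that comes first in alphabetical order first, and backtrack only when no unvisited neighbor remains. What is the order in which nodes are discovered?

SN -> AK -> RL -> BD -> MF -> IH -> KQ -> OD -> FU -> XZ -> TU -> VU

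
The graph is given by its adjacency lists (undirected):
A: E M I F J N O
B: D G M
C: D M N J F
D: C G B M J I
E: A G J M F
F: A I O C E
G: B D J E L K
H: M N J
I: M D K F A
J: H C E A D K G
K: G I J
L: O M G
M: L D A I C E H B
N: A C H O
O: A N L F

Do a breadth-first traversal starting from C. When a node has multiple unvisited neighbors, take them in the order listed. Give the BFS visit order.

C -> D -> M -> N -> J -> F -> G -> B -> I -> L -> A -> E -> H -> O -> K

Visit C; enqueue D, M, N, J, F → queue [D, M, N, J, F]
Visit D; enqueue G, B, I → queue [M, N, J, F, G, B, I]
Visit M; enqueue L, A, E, H → queue [N, J, F, G, B, I, L, A, E, H]
Visit N; enqueue O → queue [J, F, G, B, I, L, A, E, H, O]
Visit J; enqueue K → queue [F, G, B, I, L, A, E, H, O, K]
Visit F → queue [G, B, I, L, A, E, H, O, K]
Visit G → queue [B, I, L, A, E, H, O, K]
Visit B → queue [I, L, A, E, H, O, K]
Visit I → queue [L, A, E, H, O, K]
Visit L → queue [A, E, H, O, K]
Visit A → queue [E, H, O, K]
Visit E → queue [H, O, K]
Visit H → queue [O, K]
Visit O → queue [K]
Visit K → queue []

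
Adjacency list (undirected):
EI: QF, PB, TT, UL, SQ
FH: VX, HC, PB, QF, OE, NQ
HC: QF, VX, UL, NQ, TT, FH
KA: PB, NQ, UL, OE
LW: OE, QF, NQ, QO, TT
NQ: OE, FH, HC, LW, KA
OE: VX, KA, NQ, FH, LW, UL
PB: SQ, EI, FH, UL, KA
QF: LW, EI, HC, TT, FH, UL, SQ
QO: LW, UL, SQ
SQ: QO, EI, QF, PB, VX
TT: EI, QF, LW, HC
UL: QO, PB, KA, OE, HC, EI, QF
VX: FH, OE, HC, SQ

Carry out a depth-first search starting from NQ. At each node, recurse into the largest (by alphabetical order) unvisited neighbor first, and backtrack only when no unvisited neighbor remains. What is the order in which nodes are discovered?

NQ → OE → VX → SQ → QO → UL → QF → TT → LW → HC → FH → PB → KA → EI

Visit NQ
NQ → OE
OE → VX
VX → SQ
SQ → QO
QO → UL
UL → QF
QF → TT
TT → LW
TT → HC
HC → FH
FH → PB
PB → KA
PB → EI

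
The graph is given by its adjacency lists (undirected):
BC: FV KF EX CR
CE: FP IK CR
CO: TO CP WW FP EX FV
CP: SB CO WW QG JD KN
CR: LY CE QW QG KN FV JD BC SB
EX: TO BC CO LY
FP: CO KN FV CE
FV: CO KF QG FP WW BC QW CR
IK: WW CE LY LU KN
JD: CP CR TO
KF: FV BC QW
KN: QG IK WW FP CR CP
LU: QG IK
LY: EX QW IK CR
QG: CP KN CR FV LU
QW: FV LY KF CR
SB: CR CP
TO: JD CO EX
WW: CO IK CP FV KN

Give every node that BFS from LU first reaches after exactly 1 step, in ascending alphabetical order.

IK, QG

Level 0: LU
Level 1: IK, QG
Level 2: CE, CP, CR, FV, KN, LY, WW
Level 3: BC, CO, EX, FP, JD, KF, QW, SB
Level 4: TO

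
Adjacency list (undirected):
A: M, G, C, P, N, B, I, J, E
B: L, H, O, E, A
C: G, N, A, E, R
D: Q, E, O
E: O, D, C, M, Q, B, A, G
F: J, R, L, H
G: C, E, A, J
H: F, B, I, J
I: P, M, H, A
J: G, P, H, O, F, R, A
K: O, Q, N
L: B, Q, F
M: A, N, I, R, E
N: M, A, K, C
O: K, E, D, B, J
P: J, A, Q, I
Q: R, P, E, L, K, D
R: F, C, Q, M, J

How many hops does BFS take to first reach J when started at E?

Level 0: E
Level 1: A, B, C, D, G, M, O, Q
Level 2: H, I, J, K, L, N, P, R
Level 3: F
J first appears at level 2.

2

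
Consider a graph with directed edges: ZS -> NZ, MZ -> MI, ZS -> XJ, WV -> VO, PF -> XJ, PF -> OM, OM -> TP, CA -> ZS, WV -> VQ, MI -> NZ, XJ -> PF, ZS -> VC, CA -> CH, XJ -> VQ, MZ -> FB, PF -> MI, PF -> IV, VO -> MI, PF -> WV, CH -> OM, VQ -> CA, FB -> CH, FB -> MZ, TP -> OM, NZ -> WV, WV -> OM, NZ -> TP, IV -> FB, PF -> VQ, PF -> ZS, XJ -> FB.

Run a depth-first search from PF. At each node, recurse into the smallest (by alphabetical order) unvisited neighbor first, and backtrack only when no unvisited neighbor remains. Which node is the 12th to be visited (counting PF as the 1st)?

VQ

Visit PF
PF → IV
IV → FB
FB → CH
CH → OM
OM → TP
FB → MZ
MZ → MI
MI → NZ
NZ → WV
WV → VO
WV → VQ
VQ → CA
CA → ZS
ZS → VC
ZS → XJ

Visit order: PF, IV, FB, CH, OM, TP, MZ, MI, NZ, WV, VO, VQ, CA, ZS, VC, XJ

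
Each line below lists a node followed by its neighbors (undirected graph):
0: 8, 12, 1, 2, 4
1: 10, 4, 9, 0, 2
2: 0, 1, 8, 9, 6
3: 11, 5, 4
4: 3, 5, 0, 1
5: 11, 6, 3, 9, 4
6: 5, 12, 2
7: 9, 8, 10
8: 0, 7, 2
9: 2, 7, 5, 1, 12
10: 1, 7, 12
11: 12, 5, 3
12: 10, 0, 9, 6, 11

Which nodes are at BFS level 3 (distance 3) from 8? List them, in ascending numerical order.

Level 0: 8
Level 1: 0, 2, 7
Level 2: 1, 4, 6, 9, 10, 12
Level 3: 3, 5, 11

3, 5, 11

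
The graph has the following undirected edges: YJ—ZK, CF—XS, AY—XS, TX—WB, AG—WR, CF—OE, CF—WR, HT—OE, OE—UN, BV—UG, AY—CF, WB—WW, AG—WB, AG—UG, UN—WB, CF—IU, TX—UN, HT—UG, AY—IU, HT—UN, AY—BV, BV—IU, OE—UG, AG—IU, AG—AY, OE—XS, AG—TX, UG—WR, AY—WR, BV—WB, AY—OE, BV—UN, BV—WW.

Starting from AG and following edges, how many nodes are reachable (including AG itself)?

14

BFS from AG visits: AG, AY, IU, TX, UG, WB, WR, BV, CF, OE, XS, UN, HT, WW
Reachable nodes: 14 of 16 total.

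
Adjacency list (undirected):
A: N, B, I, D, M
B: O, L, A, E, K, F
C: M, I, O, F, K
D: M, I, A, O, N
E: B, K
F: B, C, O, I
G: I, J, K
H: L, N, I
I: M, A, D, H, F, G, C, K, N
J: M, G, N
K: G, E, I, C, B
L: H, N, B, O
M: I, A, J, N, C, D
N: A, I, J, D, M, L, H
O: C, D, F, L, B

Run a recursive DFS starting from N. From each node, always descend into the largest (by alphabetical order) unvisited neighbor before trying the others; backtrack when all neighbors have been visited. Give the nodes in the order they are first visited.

N, M, J, G, K, I, H, L, O, F, C, B, E, A, D

Visit N
N → M
M → J
J → G
G → K
K → I
I → H
H → L
L → O
O → F
F → C
F → B
B → E
B → A
A → D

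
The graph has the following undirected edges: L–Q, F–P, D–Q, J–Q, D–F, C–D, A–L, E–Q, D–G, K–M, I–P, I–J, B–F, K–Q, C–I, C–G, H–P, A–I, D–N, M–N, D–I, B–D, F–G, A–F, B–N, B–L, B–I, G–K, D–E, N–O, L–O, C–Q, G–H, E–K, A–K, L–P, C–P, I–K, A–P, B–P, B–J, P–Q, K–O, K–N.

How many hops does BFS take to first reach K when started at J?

Level 0: J
Level 1: B, I, Q
Level 2: A, C, D, E, F, K, L, N, P
Level 3: G, H, M, O
K first appears at level 2.

2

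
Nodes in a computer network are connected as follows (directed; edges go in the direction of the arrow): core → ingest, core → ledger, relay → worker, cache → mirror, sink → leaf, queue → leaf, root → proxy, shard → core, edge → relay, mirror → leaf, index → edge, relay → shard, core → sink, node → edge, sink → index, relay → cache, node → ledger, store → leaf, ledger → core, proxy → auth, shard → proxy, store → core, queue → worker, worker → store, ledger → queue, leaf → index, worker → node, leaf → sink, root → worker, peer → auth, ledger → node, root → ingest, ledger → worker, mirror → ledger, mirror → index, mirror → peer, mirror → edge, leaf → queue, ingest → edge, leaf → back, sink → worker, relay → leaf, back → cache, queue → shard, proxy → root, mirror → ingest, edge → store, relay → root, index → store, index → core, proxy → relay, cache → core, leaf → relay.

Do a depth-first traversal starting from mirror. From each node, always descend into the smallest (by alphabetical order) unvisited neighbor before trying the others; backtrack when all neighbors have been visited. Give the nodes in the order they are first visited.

mirror -> edge -> relay -> cache -> core -> ingest -> ledger -> node -> queue -> leaf -> back -> index -> store -> sink -> worker -> shard -> proxy -> auth -> root -> peer

Visit mirror
mirror → edge
edge → relay
relay → cache
cache → core
core → ingest
core → ledger
ledger → node
ledger → queue
queue → leaf
leaf → back
leaf → index
index → store
leaf → sink
sink → worker
queue → shard
shard → proxy
proxy → auth
proxy → root
mirror → peer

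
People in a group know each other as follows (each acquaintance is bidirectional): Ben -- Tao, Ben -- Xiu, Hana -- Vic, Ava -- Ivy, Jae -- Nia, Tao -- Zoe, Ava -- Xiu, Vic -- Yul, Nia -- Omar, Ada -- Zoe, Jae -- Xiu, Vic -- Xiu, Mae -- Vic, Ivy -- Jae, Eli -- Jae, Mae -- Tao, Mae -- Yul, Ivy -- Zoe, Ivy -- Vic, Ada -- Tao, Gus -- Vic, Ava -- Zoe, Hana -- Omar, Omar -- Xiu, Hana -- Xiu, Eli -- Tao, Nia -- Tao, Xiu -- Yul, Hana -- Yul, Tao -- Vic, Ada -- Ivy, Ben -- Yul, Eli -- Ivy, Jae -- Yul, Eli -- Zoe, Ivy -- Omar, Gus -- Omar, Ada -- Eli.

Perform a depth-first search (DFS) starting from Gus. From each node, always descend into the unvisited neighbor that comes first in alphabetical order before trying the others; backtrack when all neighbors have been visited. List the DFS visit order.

Visit Gus
Gus → Omar
Omar → Hana
Hana → Vic
Vic → Ivy
Ivy → Ada
Ada → Eli
Eli → Jae
Jae → Nia
Nia → Tao
Tao → Ben
Ben → Xiu
Xiu → Ava
Ava → Zoe
Xiu → Yul
Yul → Mae

Gus Omar Hana Vic Ivy Ada Eli Jae Nia Tao Ben Xiu Ava Zoe Yul Mae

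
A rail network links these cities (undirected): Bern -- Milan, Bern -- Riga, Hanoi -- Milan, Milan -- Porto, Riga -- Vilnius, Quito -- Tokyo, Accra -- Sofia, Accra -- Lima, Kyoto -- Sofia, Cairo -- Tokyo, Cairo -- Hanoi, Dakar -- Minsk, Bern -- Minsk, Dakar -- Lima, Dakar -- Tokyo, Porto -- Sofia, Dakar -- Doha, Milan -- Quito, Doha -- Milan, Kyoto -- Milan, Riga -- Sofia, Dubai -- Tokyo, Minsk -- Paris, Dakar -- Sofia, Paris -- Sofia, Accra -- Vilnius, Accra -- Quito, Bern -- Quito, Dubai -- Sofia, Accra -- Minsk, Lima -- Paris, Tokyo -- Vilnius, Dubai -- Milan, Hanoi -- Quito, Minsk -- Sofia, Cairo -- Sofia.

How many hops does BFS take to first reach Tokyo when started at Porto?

Level 0: Porto
Level 1: Milan, Sofia
Level 2: Accra, Bern, Cairo, Dakar, Doha, Dubai, Hanoi, Kyoto, Minsk, Paris, Quito, Riga
Level 3: Lima, Tokyo, Vilnius
Tokyo first appears at level 3.

3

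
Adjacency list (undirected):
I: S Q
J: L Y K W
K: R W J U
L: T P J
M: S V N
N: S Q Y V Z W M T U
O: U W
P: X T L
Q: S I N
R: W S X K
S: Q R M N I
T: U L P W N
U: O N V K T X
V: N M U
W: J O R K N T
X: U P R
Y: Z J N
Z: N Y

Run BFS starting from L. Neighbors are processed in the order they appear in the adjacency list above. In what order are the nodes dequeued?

Visit L; enqueue T, P, J → queue [T, P, J]
Visit T; enqueue U, W, N → queue [P, J, U, W, N]
Visit P; enqueue X → queue [J, U, W, N, X]
Visit J; enqueue Y, K → queue [U, W, N, X, Y, K]
Visit U; enqueue O, V → queue [W, N, X, Y, K, O, V]
Visit W; enqueue R → queue [N, X, Y, K, O, V, R]
Visit N; enqueue S, Q, Z, M → queue [X, Y, K, O, V, R, S, Q, Z, M]
Visit X → queue [Y, K, O, V, R, S, Q, Z, M]
Visit Y → queue [K, O, V, R, S, Q, Z, M]
Visit K → queue [O, V, R, S, Q, Z, M]
Visit O → queue [V, R, S, Q, Z, M]
Visit V → queue [R, S, Q, Z, M]
Visit R → queue [S, Q, Z, M]
Visit S; enqueue I → queue [Q, Z, M, I]
Visit Q → queue [Z, M, I]
Visit Z → queue [M, I]
Visit M → queue [I]
Visit I → queue []

L, T, P, J, U, W, N, X, Y, K, O, V, R, S, Q, Z, M, I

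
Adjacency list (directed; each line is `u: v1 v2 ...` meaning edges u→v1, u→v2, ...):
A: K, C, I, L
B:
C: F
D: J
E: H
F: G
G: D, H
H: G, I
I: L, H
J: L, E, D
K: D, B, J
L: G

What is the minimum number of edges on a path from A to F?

Level 0: A
Level 1: C, I, K, L
Level 2: B, D, F, G, H, J
Level 3: E
F first appears at level 2.

2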